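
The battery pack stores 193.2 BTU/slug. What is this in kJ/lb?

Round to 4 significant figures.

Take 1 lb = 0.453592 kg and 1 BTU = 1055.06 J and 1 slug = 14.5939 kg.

193.2 BTU/slug × 1055.06 J/BTU ÷ 14.5939 kg/slug = 13967.3 J/kg
13967.3 J/kg ÷ 1000 J/kJ × 0.453592 kg/lb = 6.33546 kJ/lb

6.335 kJ/lb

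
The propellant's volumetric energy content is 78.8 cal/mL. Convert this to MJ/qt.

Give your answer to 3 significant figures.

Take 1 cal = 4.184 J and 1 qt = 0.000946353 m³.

0.312 MJ/qt

78.8 cal/mL × 4.184 J/cal ÷ 10⁻⁶ m³/mL = 3.29699×10⁸ J/m³
3.29699×10⁸ J/m³ ÷ 1000000 J/MJ × 0.000946353 m³/qt = 0.312012 MJ/qt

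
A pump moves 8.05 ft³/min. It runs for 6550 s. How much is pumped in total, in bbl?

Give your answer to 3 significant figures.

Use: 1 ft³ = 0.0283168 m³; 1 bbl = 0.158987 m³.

8.05 ft³/min → 0.00379917 m³/s
V = Q × t = 0.00379917 × 6550 = 24.8846 m³
In bbl: 24.8846 / 0.158987 = 156.52 bbl

157 bbl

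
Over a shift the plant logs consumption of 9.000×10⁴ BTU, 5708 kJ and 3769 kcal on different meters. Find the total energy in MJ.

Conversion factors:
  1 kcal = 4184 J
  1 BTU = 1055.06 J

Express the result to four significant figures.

116.4 MJ

9.000×10⁴ BTU × 1055.06 → 9.49554×10⁷ J
5708 kJ × 1000 → 5.708×10⁶ J
3769 kcal × 4184 → 1.57695×10⁷ J
Combined: 9.49554×10⁷ + 5.708×10⁶ + 1.57695×10⁷ = 1.16433×10⁸ J
In MJ: 1.16433×10⁸ / 1000000 = 116.433 MJ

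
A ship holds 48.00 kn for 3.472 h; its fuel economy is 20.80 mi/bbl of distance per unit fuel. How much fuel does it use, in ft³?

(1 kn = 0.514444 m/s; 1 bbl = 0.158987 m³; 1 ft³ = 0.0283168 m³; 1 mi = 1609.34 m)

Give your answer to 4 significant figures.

51.77 ft³

48.00 kn → 24.6933 m/s
3.472 h → 12499.2 s
d = v × t = 24.6933 × 12499.2 = 308646 m
20.80 mi/bbl → 210547 m/m³
V = d / (distance per unit fuel) = 308646 / 210547 = 1.46592 m³
In ft³: 1.46592 / 0.0283168 = 51.7686 ft³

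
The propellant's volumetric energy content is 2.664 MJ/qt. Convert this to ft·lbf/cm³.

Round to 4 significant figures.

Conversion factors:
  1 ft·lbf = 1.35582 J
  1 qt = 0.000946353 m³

2.664 MJ/qt × 1000000 J/MJ ÷ 0.000946353 m³/qt = 2.81502×10⁹ J/m³
2.81502×10⁹ J/m³ ÷ 1.35582 J/ft·lbf × 10⁻⁶ m³/cm³ = 2076.25 ft·lbf/cm³

2076 ft·lbf/cm³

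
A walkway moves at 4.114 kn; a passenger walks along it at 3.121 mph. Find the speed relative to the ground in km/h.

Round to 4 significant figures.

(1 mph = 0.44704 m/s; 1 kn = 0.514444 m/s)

4.114 kn × 0.514444 = 2.11642 m/s
3.121 mph × 0.44704 = 1.39521 m/s
Combined: 2.11642 + 1.39521 = 3.51163 m/s
In km/h: 3.51163 / (1/3.6) = 12.6419 km/h

12.64 km/h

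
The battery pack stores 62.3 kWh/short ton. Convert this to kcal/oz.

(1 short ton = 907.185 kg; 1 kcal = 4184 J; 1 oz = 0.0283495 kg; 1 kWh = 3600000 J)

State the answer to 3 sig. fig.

1.68 kcal/oz

62.3 kWh/short ton × 3600000 J/kWh ÷ 907.185 kg/short ton = 247226 J/kg
247226 J/kg ÷ 4184 J/kcal × 0.0283495 kg/oz = 1.67513 kcal/oz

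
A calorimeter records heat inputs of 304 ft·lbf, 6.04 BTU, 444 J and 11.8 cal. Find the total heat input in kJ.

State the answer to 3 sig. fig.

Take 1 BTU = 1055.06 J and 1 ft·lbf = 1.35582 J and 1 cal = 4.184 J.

304 ft·lbf × 1.35582 = 412.169 J
6.04 BTU × 1055.06 = 6372.56 J
444 J (already J)
11.8 cal × 4.184 = 49.3712 J
Total: 412.169 + 6372.56 + 444 + 49.3712 = 7278.1 J
In kJ: 7278.1 / 1000 = 7.2781 kJ

7.28 kJ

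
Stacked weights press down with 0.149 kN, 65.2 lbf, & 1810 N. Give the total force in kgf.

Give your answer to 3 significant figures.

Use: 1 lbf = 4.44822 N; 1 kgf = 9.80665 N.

229 kgf

0.149 kN × 1000 = 149 N
65.2 lbf × 4.44822 = 290.024 N
1810 N (already N)
Total: 149 + 290.024 + 1810 = 2249.02 N
In kgf: 2249.02 / 9.80665 = 229.336 kgf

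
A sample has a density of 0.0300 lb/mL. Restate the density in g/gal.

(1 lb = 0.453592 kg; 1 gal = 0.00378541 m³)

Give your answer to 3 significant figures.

0.0300 lb/mL × 0.453592 kg/lb ÷ 10⁻⁶ m³/mL = 13607.8 kg/m³
13607.8 kg/m³ ÷ 0.001 kg/g × 0.00378541 m³/gal = 51511.1 g/gal

5.15×10⁴ g/gal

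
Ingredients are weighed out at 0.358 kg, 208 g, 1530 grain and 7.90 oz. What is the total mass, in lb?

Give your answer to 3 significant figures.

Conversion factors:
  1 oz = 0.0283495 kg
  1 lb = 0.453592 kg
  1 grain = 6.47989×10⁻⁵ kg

1.96 lb

0.358 kg (already kg)
208 g × 0.001 → 0.208 kg
1530 grain × 6.47989×10⁻⁵ → 0.0991423 kg
7.90 oz × 0.0283495 → 0.223961 kg
Total: 0.358 + 0.208 + 0.0991423 + 0.223961 = 0.889103 kg
In lb: 0.889103 / 0.453592 = 1.96014 lb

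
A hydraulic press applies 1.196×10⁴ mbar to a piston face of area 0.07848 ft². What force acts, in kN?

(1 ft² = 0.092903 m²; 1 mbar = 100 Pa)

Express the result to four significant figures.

1.196×10⁴ mbar × 100 = 1.196×10⁶ Pa
0.07848 ft² × 0.092903 = 0.00729103 m²
F = P × A = 1.196×10⁶ Pa × 0.00729103 m² = 8720.07 N
8720.07 N ÷ (1000 N/kN) = 8.72007 kN

8.720 kN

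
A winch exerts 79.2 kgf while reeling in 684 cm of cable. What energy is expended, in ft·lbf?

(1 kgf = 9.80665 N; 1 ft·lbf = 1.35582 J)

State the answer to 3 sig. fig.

3920 ft·lbf

79.2 kgf × 9.80665 = 776.687 N
684 cm × 0.01 = 6.84 m
W = F × d = 776.687 N × 6.84 m = 5312.54 J
5312.54 J ÷ (1.35582 J/ft·lbf) = 3918.32 ft·lbf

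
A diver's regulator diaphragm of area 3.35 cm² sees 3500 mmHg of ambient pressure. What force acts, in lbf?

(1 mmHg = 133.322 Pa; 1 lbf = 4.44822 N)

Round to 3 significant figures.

3500 mmHg × 133.322 = 466627 Pa
3.35 cm² × 0.0001 = 3.35×10⁻⁴ m²
F = P × A = 466627 Pa × 3.35×10⁻⁴ m² = 156.32 N
156.32 N ÷ (4.44822 N/lbf) = 35.1421 lbf

35.1 lbf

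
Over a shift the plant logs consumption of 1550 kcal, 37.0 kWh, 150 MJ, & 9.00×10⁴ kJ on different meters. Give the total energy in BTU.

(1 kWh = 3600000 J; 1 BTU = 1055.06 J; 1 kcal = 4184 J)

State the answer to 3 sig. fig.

1550 kcal × 4184 → 6.4852×10⁶ J
37.0 kWh × 3600000 → 1.332×10⁸ J
150 MJ × 1000000 → 1.5×10⁸ J
9.00×10⁴ kJ × 1000 → 9×10⁷ J
Combined: 6.4852×10⁶ + 1.332×10⁸ + 1.5×10⁸ + 9×10⁷ = 3.79685×10⁸ J
In BTU: 3.79685×10⁸ / 1055.06 = 359871 BTU

3.60×10⁵ BTU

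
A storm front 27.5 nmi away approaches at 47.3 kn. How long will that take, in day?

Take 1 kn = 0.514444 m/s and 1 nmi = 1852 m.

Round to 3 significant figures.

0.0242 day

27.5 nmi × 1852 → 50930 m
47.3 kn × 0.514444 → 24.3332 m/s
t = d / v = 50930 m / 24.3332 m/s = 2093.03 s
2093.03 s ÷ (86400 s/day) = 0.0242249 day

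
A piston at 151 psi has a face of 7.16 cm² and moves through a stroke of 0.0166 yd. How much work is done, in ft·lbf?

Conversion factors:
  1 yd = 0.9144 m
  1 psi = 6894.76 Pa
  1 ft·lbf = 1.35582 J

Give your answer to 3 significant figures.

8.35 ft·lbf

151 psi → 1.04111×10⁶ Pa
7.16 cm² → 7.16×10⁻⁴ m²
F = P × A = 1.04111×10⁶ × 7.16×10⁻⁴ = 745.435 N
0.0166 yd → 0.015179 m
W = F × d = 745.435 × 0.015179 = 11.315 J
In ft·lbf: 11.315 / 1.35582 = 8.3455 ft·lbf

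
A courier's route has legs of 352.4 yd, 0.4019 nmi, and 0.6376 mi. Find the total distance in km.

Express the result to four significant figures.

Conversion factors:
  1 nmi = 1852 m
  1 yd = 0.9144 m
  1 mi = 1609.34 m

352.4 yd × 0.9144 = 322.235 m
0.4019 nmi × 1852 = 744.319 m
0.6376 mi × 1609.34 = 1026.12 m
Total: 322.235 + 744.319 + 1026.12 = 2092.67 m
In km: 2092.67 / 1000 = 2.09267 km

2.093 km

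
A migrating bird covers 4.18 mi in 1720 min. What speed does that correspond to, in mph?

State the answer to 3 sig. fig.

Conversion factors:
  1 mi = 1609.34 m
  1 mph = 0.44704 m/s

0.146 mph

4.18 mi × 1609.34 = 6727.04 m
1720 min × 60 = 103200 s
v = d / t = 6727.04 m / 103200 s = 0.0651845 m/s
0.0651845 m/s ÷ (0.44704 m/s/mph) = 0.145814 mph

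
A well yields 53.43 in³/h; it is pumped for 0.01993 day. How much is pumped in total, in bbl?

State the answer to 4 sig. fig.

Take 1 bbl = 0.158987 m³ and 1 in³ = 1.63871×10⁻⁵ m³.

0.002634 bbl

53.43 in³/h → 2.43212×10⁻⁷ m³/s
0.01993 day → 1721.95 s
V = Q × t = 2.43212×10⁻⁷ × 1721.95 = 4.18799×10⁻⁴ m³
In bbl: 4.18799×10⁻⁴ / 0.158987 = 0.00263417 bbl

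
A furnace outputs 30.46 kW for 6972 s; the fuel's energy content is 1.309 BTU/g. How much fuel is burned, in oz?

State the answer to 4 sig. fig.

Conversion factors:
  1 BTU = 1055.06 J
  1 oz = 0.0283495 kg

30.46 kW → 30460 W
E = P × t = 30460 × 6972 = 2.12367×10⁸ J
1.309 BTU/g → 1.38107×10⁶ J/kg
m = E / e_s = 2.12367×10⁸ / 1.38107×10⁶ = 153.77 kg
In oz: 153.77 / 0.0283495 = 5424.08 oz

5424 oz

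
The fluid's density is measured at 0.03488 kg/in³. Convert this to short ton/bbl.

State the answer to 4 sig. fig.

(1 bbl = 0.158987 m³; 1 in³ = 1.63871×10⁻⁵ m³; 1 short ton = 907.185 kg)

0.03488 kg/in³ ÷ 1.63871×10⁻⁵ m³/in³ = 2128.5 kg/m³
2128.5 kg/m³ ÷ 907.185 kg/short ton × 0.158987 m³/bbl = 0.373026 short ton/bbl

0.3730 short ton/bbl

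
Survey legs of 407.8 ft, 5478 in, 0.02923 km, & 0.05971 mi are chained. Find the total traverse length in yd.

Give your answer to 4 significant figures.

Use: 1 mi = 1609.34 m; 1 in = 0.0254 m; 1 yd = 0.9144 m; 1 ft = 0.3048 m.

407.8 ft × 0.3048 → 124.297 m
5478 in × 0.0254 → 139.141 m
0.02923 km × 1000 → 29.23 m
0.05971 mi × 1609.34 → 96.0937 m
Total: 124.297 + 139.141 + 29.23 + 96.0937 = 388.762 m
In yd: 388.762 / 0.9144 = 425.155 yd

425.2 yd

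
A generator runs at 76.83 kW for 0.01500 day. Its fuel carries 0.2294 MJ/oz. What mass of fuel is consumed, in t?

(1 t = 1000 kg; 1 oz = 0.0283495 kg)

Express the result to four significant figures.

0.01231 t

76.83 kW → 76830 W
0.01500 day → 1296 s
E = P × t = 76830 × 1296 = 9.95717×10⁷ J
0.2294 MJ/oz → 8.09185×10⁶ J/kg
m = E / e_s = 9.95717×10⁷ / 8.09185×10⁶ = 12.3052 kg
In t: 12.3052 / 1000 = 0.0123052 t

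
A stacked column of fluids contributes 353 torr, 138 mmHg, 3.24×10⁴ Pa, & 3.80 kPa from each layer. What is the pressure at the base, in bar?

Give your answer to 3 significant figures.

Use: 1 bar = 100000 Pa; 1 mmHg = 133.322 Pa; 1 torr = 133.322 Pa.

1.02 bar

353 torr × 133.322 = 47062.7 Pa
138 mmHg × 133.322 = 18398.4 Pa
3.24×10⁴ Pa (already Pa)
3.80 kPa × 1000 = 3800 Pa
Total: 47062.7 + 18398.4 + 32400 + 3800 = 101661 Pa
In bar: 101661 / 100000 = 1.01661 bar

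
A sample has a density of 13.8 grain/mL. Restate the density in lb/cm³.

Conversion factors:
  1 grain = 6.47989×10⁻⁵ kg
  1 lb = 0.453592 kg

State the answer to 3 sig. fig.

13.8 grain/mL × 6.47989×10⁻⁵ kg/grain ÷ 10⁻⁶ m³/mL = 894.225 kg/m³
894.225 kg/m³ ÷ 0.453592 kg/lb × 10⁻⁶ m³/cm³ = 0.00197143 lb/cm³

0.00197 lb/cm³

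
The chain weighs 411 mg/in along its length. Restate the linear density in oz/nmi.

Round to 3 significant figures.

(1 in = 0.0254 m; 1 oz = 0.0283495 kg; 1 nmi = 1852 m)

1060 oz/nmi

411 mg/in × 10⁻⁶ kg/mg ÷ 0.0254 m/in = 0.0161811 kg/m
0.0161811 kg/m ÷ 0.0283495 kg/oz × 1852 m/nmi = 1057.07 oz/nmi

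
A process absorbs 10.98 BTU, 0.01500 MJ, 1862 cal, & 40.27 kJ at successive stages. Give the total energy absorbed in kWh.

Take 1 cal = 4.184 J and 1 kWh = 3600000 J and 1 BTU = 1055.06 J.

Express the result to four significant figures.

0.02073 kWh

10.98 BTU × 1055.06 = 11584.6 J
0.01500 MJ × 1000000 = 15000 J
1862 cal × 4.184 = 7790.61 J
40.27 kJ × 1000 = 40270 J
Combined: 11584.6 + 15000 + 7790.61 + 40270 = 74645.2 J
In kWh: 74645.2 / 3600000 = 0.0207348 kWh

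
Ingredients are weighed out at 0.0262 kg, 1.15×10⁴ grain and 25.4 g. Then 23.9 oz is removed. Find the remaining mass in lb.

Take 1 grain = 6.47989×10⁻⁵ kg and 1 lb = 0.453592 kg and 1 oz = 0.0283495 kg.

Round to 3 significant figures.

0.263 lb

0.0262 kg (already kg)
1.15×10⁴ grain × 6.47989×10⁻⁵ → 0.745187 kg
25.4 g × 0.001 → 0.0254 kg
23.9 oz × 0.0283495 → 0.677553 kg
Sum: 0.0262 + 0.745187 + 0.0254 − 0.677553 = 0.119234 kg
In lb: 0.119234 / 0.453592 = 0.262866 lb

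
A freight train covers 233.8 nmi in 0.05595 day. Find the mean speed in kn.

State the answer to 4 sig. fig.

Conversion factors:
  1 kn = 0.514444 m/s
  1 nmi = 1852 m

233.8 nmi × 1852 = 432998 m
0.05595 day × 86400 = 4834.08 s
v = d / t = 432998 m / 4834.08 s = 89.572 m/s
89.572 m/s ÷ (0.514444 m/s/kn) = 174.114 kn

174.1 kn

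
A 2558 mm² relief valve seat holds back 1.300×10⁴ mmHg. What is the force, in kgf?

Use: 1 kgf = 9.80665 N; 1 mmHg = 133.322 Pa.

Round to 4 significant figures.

1.300×10⁴ mmHg × 133.322 → 1.73319×10⁶ Pa
2558 mm² × 10⁻⁶ → 0.002558 m²
F = P × A = 1.73319×10⁶ Pa × 0.002558 m² = 4433.5 N
4433.5 N ÷ (9.80665 N/kgf) = 452.091 kgf

452.1 kgf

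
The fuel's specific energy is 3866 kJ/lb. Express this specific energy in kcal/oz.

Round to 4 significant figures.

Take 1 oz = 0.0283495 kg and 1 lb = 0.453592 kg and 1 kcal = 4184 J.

3866 kJ/lb × 1000 J/kJ ÷ 0.453592 kg/lb = 8.52308×10⁶ J/kg
8.52308×10⁶ J/kg ÷ 4184 J/kcal × 0.0283495 kg/oz = 57.7498 kcal/oz

57.75 kcal/oz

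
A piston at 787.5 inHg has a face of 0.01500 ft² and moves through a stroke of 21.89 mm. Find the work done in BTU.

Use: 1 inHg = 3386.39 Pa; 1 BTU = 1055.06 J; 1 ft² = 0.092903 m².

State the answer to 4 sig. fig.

787.5 inHg → 2.66678×10⁶ Pa
0.01500 ft² → 0.00139354 m²
F = P × A = 2.66678×10⁶ × 0.00139354 = 3716.26 N
21.89 mm → 0.02189 m
W = F × d = 3716.26 × 0.02189 = 81.3489 J
In BTU: 81.3489 / 1055.06 = 0.0771036 BTU

0.07710 BTU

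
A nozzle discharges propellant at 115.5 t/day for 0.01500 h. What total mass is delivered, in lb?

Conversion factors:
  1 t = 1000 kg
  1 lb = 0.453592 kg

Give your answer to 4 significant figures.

115.5 t/day → 1.33681 kg/s
0.01500 h → 54 s
m = ṁ × t = 1.33681 × 54 = 72.1877 kg
In lb: 72.1877 / 0.453592 = 159.147 lb

159.1 lb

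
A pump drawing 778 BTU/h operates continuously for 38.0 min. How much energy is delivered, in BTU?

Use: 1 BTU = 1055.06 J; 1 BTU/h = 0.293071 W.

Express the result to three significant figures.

778 BTU/h × 0.293071 → 228.009 W
38.0 min × 60 → 2280 s
E = P × t = 228.009 W × 2280 s = 519861 J
519861 J ÷ (1055.06 J/BTU) = 492.731 BTU

493 BTU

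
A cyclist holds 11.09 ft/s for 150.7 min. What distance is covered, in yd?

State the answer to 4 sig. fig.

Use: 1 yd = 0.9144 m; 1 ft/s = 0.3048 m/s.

3.343×10⁴ yd

11.09 ft/s × 0.3048 = 3.38023 m/s
150.7 min × 60 = 9042 s
d = v × t = 3.38023 m/s × 9042 s = 30564 m
30564 m ÷ (0.9144 m/yd) = 33425.2 yd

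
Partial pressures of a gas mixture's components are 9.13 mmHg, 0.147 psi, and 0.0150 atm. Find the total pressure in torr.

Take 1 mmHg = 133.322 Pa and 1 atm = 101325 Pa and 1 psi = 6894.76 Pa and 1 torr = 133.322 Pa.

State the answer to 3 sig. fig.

9.13 mmHg × 133.322 = 1217.23 Pa
0.147 psi × 6894.76 = 1013.53 Pa
0.0150 atm × 101325 = 1519.88 Pa
Sum: 1217.23 + 1013.53 + 1519.88 = 3750.64 Pa
In torr: 3750.64 / 133.322 = 28.1322 torr

28.1 torr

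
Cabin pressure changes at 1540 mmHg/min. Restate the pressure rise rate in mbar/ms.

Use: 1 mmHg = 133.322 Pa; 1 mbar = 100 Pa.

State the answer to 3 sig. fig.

0.0342 mbar/ms

1540 mmHg/min × 133.322 Pa/mmHg ÷ 60 s/min = 3421.93 Pa/s
3421.93 Pa/s ÷ 100 Pa/mbar × 0.001 s/ms = 0.0342193 mbar/ms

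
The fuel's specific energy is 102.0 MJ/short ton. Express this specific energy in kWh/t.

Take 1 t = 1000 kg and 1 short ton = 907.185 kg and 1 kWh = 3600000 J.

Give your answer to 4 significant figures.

102.0 MJ/short ton × 1000000 J/MJ ÷ 907.185 kg/short ton = 112436 J/kg
112436 J/kg ÷ 3600000 J/kWh × 1000 kg/t = 31.2322 kWh/t

31.23 kWh/t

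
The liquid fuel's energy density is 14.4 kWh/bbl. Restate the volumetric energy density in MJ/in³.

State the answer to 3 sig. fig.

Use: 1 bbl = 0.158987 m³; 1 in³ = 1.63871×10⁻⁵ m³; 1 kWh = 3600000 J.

0.00534 MJ/in³

14.4 kWh/bbl × 3600000 J/kWh ÷ 0.158987 m³/bbl = 3.26064×10⁸ J/m³
3.26064×10⁸ J/m³ ÷ 1000000 J/MJ × 1.63871×10⁻⁵ m³/in³ = 0.00534324 MJ/in³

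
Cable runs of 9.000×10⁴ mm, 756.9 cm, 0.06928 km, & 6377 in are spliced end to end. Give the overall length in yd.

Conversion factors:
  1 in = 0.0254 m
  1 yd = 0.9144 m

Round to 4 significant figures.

359.6 yd

9.000×10⁴ mm × 0.001 = 90 m
756.9 cm × 0.01 = 7.569 m
0.06928 km × 1000 = 69.28 m
6377 in × 0.0254 = 161.976 m
Total: 90 + 7.569 + 69.28 + 161.976 = 328.825 m
In yd: 328.825 / 0.9144 = 359.607 yd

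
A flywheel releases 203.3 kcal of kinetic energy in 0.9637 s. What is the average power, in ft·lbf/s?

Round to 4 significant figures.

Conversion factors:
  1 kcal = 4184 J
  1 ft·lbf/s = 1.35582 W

203.3 kcal × 4184 = 850607 J
P = E / t = 850607 J / 0.9637 s = 882647 W
882647 W ÷ (1.35582 W/ft·lbf/s) = 651006 ft·lbf/s

6.510×10⁵ ft·lbf/s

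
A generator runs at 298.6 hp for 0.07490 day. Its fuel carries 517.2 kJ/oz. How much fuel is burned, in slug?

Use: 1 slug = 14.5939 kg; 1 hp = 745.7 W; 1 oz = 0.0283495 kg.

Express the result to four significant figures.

5.412 slug

298.6 hp → 222666 W
0.07490 day → 6471.36 s
E = P × t = 222666 × 6471.36 = 1.44095×10⁹ J
517.2 kJ/oz → 1.82437×10⁷ J/kg
m = E / e_s = 1.44095×10⁹ / 1.82437×10⁷ = 78.9834 kg
In slug: 78.9834 / 14.5939 = 5.41208 slug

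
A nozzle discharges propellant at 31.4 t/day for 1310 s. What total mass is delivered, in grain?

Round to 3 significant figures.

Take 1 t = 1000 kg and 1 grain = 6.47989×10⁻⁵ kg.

31.4 t/day → 0.363426 kg/s
m = ṁ × t = 0.363426 × 1310 = 476.088 kg
In grain: 476.088 / 6.47989×10⁻⁵ = 7.34716×10⁶ grain

7.35×10⁶ grain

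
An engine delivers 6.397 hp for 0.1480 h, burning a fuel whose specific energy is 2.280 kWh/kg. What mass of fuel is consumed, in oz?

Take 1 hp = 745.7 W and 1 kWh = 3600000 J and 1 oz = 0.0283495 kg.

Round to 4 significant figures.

6.397 hp → 4770.24 W
0.1480 h → 532.8 s
E = P × t = 4770.24 × 532.8 = 2.54158×10⁶ J
2.280 kWh/kg → 8.208×10⁶ J/kg
m = E / e_s = 2.54158×10⁶ / 8.208×10⁶ = 0.309647 kg
In oz: 0.309647 / 0.0283495 = 10.9225 oz

10.92 oz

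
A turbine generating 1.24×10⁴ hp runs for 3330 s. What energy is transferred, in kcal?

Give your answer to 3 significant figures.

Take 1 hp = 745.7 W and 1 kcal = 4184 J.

7.36×10⁶ kcal

1.24×10⁴ hp × 745.7 = 9.24668×10⁶ W
E = P × t = 9.24668×10⁶ W × 3330 s = 3.07914×10¹⁰ J
3.07914×10¹⁰ J ÷ (4184 J/kcal) = 7.35932×10⁶ kcal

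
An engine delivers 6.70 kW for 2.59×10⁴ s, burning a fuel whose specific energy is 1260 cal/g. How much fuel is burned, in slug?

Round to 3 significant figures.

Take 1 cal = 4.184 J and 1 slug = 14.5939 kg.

6.70 kW → 6700 W
E = P × t = 6700 × 25900 = 1.7353×10⁸ J
1260 cal/g → 5.27184×10⁶ J/kg
m = E / e_s = 1.7353×10⁸ / 5.27184×10⁶ = 32.9164 kg
In slug: 32.9164 / 14.5939 = 2.25549 slug

2.26 slug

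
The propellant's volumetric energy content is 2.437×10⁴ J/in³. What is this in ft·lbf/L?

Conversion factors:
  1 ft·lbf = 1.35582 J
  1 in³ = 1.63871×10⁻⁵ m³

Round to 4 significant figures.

2.437×10⁴ J/in³ ÷ 1.63871×10⁻⁵ m³/in³ = 1.48715×10⁹ J/m³
1.48715×10⁹ J/m³ ÷ 1.35582 J/ft·lbf × 0.001 m³/L = 1.09686×10⁶ ft·lbf/L

1.097×10⁶ ft·lbf/L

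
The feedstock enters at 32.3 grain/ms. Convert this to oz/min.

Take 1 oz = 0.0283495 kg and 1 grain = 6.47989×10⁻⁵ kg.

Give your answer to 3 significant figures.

32.3 grain/ms × 6.47989×10⁻⁵ kg/grain ÷ 0.001 s/ms = 2.093 kg/s
2.093 kg/s ÷ 0.0283495 kg/oz × 60 s/min = 4429.71 oz/min

4430 oz/min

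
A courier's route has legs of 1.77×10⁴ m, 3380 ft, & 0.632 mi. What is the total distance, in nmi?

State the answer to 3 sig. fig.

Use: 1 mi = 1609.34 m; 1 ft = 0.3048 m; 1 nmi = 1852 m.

1.77×10⁴ m (already m)
3380 ft × 0.3048 → 1030.22 m
0.632 mi × 1609.34 → 1017.1 m
Total: 17700 + 1030.22 + 1017.1 = 19747.3 m
In nmi: 19747.3 / 1852 = 10.6627 nmi

10.7 nmi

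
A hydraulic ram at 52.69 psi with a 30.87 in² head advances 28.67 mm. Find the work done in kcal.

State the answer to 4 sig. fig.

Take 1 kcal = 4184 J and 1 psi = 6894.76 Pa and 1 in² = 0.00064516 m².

52.69 psi → 363285 Pa
30.87 in² → 0.0199161 m²
F = P × A = 363285 × 0.0199161 = 7235.22 N
28.67 mm → 0.02867 m
W = F × d = 7235.22 × 0.02867 = 207.434 J
In kcal: 207.434 / 4184 = 0.0495779 kcal

0.04958 kcal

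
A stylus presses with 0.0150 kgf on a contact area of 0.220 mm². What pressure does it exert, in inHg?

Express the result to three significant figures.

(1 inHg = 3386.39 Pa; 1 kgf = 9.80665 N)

0.0150 kgf × 9.80665 → 0.1471 N
0.220 mm² × 10⁻⁶ → 2.2×10⁻⁷ m²
P = F / A = 0.1471 N / 2.2×10⁻⁷ m² = 668636 Pa
668636 Pa ÷ (3386.39 Pa/inHg) = 197.448 inHg

197 inHg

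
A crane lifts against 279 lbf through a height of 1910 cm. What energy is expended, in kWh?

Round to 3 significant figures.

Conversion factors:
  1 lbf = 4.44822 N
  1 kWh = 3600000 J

0.00658 kWh

279 lbf × 4.44822 → 1241.05 N
1910 cm × 0.01 → 19.1 m
W = F × d = 1241.05 N × 19.1 m = 23704.1 J
23704.1 J ÷ (3600000 J/kWh) = 0.00658447 kWh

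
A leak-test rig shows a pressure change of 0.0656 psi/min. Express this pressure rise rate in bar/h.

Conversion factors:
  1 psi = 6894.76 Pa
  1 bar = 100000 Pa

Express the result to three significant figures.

0.271 bar/h

0.0656 psi/min × 6894.76 Pa/psi ÷ 60 s/min = 7.53827 Pa/s
7.53827 Pa/s ÷ 100000 Pa/bar × 3600 s/h = 0.271378 bar/h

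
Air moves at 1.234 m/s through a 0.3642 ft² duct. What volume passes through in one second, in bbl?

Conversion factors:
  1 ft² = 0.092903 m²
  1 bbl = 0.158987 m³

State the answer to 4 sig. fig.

0.3642 ft² × 0.092903 = 0.0338353 m²
V = v × A × t = 1.234 m/s × 0.0338353 m² × 1 s = 0.0417528 m³
0.0417528 m³ ÷ (0.158987 m³/bbl) = 0.262618 bbl

0.2626 bbl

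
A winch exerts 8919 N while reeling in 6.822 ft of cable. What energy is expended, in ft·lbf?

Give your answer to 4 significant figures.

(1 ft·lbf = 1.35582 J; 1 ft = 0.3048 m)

1.368×10⁴ ft·lbf

6.822 ft × 0.3048 = 2.07935 m
W = F × d = 8919 N × 2.07935 m = 18545.7 J
18545.7 J ÷ (1.35582 J/ft·lbf) = 13678.6 ft·lbf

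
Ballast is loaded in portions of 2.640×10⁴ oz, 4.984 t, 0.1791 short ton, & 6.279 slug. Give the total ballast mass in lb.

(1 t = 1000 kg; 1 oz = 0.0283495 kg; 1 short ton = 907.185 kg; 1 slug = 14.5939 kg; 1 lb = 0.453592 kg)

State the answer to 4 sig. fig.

1.320×10⁴ lb

2.640×10⁴ oz × 0.0283495 → 748.427 kg
4.984 t × 1000 → 4984 kg
0.1791 short ton × 907.185 → 162.477 kg
6.279 slug × 14.5939 → 91.6351 kg
Sum: 748.427 + 4984 + 162.477 + 91.6351 = 5986.54 kg
In lb: 5986.54 / 0.453592 = 13198.1 lb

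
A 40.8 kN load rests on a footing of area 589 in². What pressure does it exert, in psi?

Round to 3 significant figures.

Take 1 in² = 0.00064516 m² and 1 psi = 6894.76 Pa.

40.8 kN × 1000 → 40800 N
589 in² × 0.00064516 → 0.379999 m²
P = F / A = 40800 N / 0.379999 m² = 107369 Pa
107369 Pa ÷ (6894.76 Pa/psi) = 15.5726 psi

15.6 psi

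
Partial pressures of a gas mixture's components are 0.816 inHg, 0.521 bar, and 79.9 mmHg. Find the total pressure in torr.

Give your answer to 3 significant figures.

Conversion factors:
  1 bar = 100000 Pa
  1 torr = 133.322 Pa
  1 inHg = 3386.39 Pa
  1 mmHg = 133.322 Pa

0.816 inHg × 3386.39 = 2763.29 Pa
0.521 bar × 100000 = 52100 Pa
79.9 mmHg × 133.322 = 10652.4 Pa
Total: 2763.29 + 52100 + 10652.4 = 65515.7 Pa
In torr: 65515.7 / 133.322 = 491.41 torr

491 torr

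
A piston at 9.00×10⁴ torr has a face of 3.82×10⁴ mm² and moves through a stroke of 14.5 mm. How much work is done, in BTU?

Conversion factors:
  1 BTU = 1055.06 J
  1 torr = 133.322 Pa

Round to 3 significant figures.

6.30 BTU

9.00×10⁴ torr → 1.1999×10⁷ Pa
3.82×10⁴ mm² → 0.0382 m²
F = P × A = 1.1999×10⁷ × 0.0382 = 458362 N
14.5 mm → 0.0145 m
W = F × d = 458362 × 0.0145 = 6646.25 J
In BTU: 6646.25 / 1055.06 = 6.2994 BTU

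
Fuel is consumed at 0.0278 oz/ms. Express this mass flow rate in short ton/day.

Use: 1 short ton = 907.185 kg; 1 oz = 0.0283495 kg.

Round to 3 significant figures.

0.0278 oz/ms × 0.0283495 kg/oz ÷ 0.001 s/ms = 0.788116 kg/s
0.788116 kg/s ÷ 907.185 kg/short ton × 86400 s/day = 75.0599 short ton/day

75.1 short ton/day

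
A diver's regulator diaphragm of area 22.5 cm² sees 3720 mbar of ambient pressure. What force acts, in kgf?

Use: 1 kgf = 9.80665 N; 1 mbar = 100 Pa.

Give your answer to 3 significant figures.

3720 mbar × 100 = 372000 Pa
22.5 cm² × 0.0001 = 0.00225 m²
F = P × A = 372000 Pa × 0.00225 m² = 837 N
837 N ÷ (9.80665 N/kgf) = 85.3502 kgf

85.4 kgf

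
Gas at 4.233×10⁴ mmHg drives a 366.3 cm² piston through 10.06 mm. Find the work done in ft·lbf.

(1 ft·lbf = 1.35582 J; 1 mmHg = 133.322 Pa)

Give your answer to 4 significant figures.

4.233×10⁴ mmHg → 5.64352×10⁶ Pa
366.3 cm² → 0.03663 m²
F = P × A = 5.64352×10⁶ × 0.03663 = 206722 N
10.06 mm → 0.01006 m
W = F × d = 206722 × 0.01006 = 2079.62 J
In ft·lbf: 2079.62 / 1.35582 = 1533.85 ft·lbf

1534 ft·lbf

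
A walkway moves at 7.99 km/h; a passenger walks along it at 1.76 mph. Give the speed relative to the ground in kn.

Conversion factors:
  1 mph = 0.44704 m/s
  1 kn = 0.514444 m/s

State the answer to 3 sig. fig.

7.99 km/h × (1/3.6) = 2.21944 m/s
1.76 mph × 0.44704 = 0.78679 m/s
Combined: 2.21944 + 0.78679 = 3.00623 m/s
In kn: 3.00623 / 0.514444 = 5.84365 kn

5.84 kn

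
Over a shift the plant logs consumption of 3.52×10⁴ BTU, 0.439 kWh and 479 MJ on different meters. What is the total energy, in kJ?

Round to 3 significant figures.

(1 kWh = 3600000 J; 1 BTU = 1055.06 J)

3.52×10⁴ BTU × 1055.06 → 3.71381×10⁷ J
0.439 kWh × 3600000 → 1.5804×10⁶ J
479 MJ × 1000000 → 4.79×10⁸ J
Total: 3.71381×10⁷ + 1.5804×10⁶ + 4.79×10⁸ = 5.17718×10⁸ J
In kJ: 5.17718×10⁸ / 1000 = 517718 kJ

5.18×10⁵ kJ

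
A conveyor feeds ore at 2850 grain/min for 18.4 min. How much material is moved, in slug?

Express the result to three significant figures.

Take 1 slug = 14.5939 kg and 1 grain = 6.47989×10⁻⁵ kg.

2850 grain/min → 0.00307795 kg/s
18.4 min → 1104 s
m = ṁ × t = 0.00307795 × 1104 = 3.39806 kg
In slug: 3.39806 / 14.5939 = 0.232841 slug

0.233 slug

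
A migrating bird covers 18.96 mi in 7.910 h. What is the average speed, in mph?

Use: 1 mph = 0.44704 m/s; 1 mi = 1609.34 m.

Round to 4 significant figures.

18.96 mi × 1609.34 → 30513.1 m
7.910 h × 3600 → 28476 s
v = d / t = 30513.1 m / 28476 s = 1.07154 m/s
1.07154 m/s ÷ (0.44704 m/s/mph) = 2.39697 mph

2.397 mph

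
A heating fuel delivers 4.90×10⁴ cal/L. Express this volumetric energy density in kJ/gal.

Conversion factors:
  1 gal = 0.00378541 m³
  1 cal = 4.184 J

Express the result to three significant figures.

4.90×10⁴ cal/L × 4.184 J/cal ÷ 0.001 m³/L = 2.05016×10⁸ J/m³
2.05016×10⁸ J/m³ ÷ 1000 J/kJ × 0.00378541 m³/gal = 776.07 kJ/gal

776 kJ/gal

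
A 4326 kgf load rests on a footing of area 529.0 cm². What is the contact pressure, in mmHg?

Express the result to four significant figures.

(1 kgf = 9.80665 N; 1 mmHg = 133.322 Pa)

4326 kgf × 9.80665 → 42423.6 N
529.0 cm² × 0.0001 → 0.0529 m²
P = F / A = 42423.6 N / 0.0529 m² = 801958 Pa
801958 Pa ÷ (133.322 Pa/mmHg) = 6015.2 mmHg

6015 mmHg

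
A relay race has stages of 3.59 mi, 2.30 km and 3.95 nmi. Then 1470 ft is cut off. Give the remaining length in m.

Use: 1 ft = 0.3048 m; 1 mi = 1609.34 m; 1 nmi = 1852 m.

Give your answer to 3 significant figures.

1.49×10⁴ m

3.59 mi × 1609.34 → 5777.53 m
2.30 km × 1000 → 2300 m
3.95 nmi × 1852 → 7315.4 m
1470 ft × 0.3048 → 448.056 m
Net: 5777.53 + 2300 + 7315.4 − 448.056 = 14944.9 m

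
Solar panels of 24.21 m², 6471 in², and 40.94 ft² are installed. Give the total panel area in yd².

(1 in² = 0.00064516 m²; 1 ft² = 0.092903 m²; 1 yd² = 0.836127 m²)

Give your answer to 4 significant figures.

24.21 m² (already m²)
6471 in² × 0.00064516 = 4.17483 m²
40.94 ft² × 0.092903 = 3.80345 m²
Total: 24.21 + 4.17483 + 3.80345 = 32.1883 m²
In yd²: 32.1883 / 0.836127 = 38.4969 yd²

38.50 yd²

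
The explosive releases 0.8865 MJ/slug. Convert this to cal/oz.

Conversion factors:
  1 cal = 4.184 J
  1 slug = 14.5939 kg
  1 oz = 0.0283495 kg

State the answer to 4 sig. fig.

0.8865 MJ/slug × 1000000 J/MJ ÷ 14.5939 kg/slug = 60744.6 J/kg
60744.6 J/kg ÷ 4.184 J/cal × 0.0283495 kg/oz = 411.587 cal/oz

411.6 cal/oz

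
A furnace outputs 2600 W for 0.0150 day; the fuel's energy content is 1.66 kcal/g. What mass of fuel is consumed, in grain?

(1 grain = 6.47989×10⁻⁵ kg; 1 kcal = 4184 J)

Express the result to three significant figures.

0.0150 day → 1296 s
E = P × t = 2600 × 1296 = 3.3696×10⁶ J
1.66 kcal/g → 6.94544×10⁶ J/kg
m = E / e_s = 3.3696×10⁶ / 6.94544×10⁶ = 0.485153 kg
In grain: 0.485153 / 6.47989×10⁻⁵ = 7487.06 grain

7490 grain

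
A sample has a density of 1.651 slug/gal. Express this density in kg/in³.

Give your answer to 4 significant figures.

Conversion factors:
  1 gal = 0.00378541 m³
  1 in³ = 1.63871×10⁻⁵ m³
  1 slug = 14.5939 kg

0.1043 kg/in³

1.651 slug/gal × 14.5939 kg/slug ÷ 0.00378541 m³/gal = 6365.1 kg/m³
6365.1 kg/m³ × 1.63871×10⁻⁵ m³/in³ = 0.104306 kg/in³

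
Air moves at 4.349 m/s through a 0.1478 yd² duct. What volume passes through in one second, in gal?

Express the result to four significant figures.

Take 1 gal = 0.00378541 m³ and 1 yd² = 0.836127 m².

0.1478 yd² × 0.836127 → 0.12358 m²
V = v × A × t = 4.349 m/s × 0.12358 m² × 1 s = 0.537449 m³
0.537449 m³ ÷ (0.00378541 m³/gal) = 141.979 gal

142.0 gal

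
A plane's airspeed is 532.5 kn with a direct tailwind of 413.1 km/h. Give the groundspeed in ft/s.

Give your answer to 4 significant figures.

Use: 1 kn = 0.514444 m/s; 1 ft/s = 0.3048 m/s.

1275 ft/s

532.5 kn × 0.514444 = 273.941 m/s
413.1 km/h × (1/3.6) = 114.75 m/s
Combined: 273.941 + 114.75 = 388.691 m/s
In ft/s: 388.691 / 0.3048 = 1275.23 ft/s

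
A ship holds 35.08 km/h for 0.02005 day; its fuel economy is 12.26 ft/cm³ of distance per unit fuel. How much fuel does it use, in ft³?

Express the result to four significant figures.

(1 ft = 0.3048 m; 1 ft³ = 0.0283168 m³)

0.1595 ft³

35.08 km/h → 9.74444 m/s
0.02005 day → 1732.32 s
d = v × t = 9.74444 × 1732.32 = 16880.5 m
12.26 ft/cm³ → 3.73685×10⁶ m/m³
V = d / (distance per unit fuel) = 16880.5 / 3.73685×10⁶ = 0.00451731 m³
In ft³: 0.00451731 / 0.0283168 = 0.159528 ft³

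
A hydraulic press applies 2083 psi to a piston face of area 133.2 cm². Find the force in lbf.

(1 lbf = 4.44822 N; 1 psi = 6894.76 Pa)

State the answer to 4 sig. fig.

2083 psi × 6894.76 → 1.43618×10⁷ Pa
133.2 cm² × 0.0001 → 0.01332 m²
F = P × A = 1.43618×10⁷ Pa × 0.01332 m² = 191299 N
191299 N ÷ (4.44822 N/lbf) = 43005.7 lbf

4.301×10⁴ lbf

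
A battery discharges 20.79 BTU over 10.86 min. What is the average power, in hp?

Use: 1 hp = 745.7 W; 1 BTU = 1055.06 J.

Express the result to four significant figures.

20.79 BTU × 1055.06 = 21934.7 J
10.86 min × 60 = 651.6 s
P = E / t = 21934.7 J / 651.6 s = 33.6628 W
33.6628 W ÷ (745.7 W/hp) = 0.0451426 hp

0.04514 hp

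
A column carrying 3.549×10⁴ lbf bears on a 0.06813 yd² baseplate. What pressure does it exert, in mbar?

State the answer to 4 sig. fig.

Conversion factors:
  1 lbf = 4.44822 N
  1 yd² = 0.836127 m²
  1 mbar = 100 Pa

2.771×10⁴ mbar

3.549×10⁴ lbf × 4.44822 = 157867 N
0.06813 yd² × 0.836127 = 0.0569653 m²
P = F / A = 157867 N / 0.0569653 m² = 2.77128×10⁶ Pa
2.77128×10⁶ Pa ÷ (100 Pa/mbar) = 27712.8 mbar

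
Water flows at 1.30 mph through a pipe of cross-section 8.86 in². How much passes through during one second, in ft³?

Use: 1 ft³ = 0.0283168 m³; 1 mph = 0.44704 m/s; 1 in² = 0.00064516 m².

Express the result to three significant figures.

1.30 mph × 0.44704 = 0.581152 m/s
8.86 in² × 0.00064516 = 0.00571612 m²
V = v × A × t = 0.581152 m/s × 0.00571612 m² × 1 s = 0.00332193 m³
0.00332193 m³ ÷ (0.0283168 m³/ft³) = 0.117313 ft³

0.117 ft³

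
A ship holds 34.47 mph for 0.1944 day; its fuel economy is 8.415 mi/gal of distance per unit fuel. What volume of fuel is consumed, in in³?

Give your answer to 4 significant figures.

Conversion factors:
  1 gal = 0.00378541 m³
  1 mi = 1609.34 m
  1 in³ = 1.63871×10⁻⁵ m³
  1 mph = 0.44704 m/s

4415 in³

34.47 mph → 15.4095 m/s
0.1944 day → 16796.2 s
d = v × t = 15.4095 × 16796.2 = 258821 m
8.415 mi/gal → 3.57758×10⁶ m/m³
V = d / (distance per unit fuel) = 258821 / 3.57758×10⁶ = 0.0723453 m³
In in³: 0.0723453 / 1.63871×10⁻⁵ = 4414.77 in³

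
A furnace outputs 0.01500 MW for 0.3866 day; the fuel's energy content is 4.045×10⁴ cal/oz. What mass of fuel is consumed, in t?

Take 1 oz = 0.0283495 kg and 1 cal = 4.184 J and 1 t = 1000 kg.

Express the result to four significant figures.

0.01500 MW → 15000 W
0.3866 day → 33402.2 s
E = P × t = 15000 × 33402.2 = 5.01033×10⁸ J
4.045×10⁴ cal/oz → 5.96987×10⁶ J/kg
m = E / e_s = 5.01033×10⁸ / 5.96987×10⁶ = 83.927 kg
In t: 83.927 / 1000 = 0.083927 t

0.08393 t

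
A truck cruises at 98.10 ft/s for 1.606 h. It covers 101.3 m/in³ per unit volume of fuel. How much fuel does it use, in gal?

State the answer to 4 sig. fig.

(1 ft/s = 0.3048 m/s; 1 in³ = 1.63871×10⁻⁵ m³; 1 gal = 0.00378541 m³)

7.388 gal

98.10 ft/s → 29.9009 m/s
1.606 h → 5781.6 s
d = v × t = 29.9009 × 5781.6 = 172875 m
101.3 m/in³ → 6.18169×10⁶ m/m³
V = d / (distance per unit fuel) = 172875 / 6.18169×10⁶ = 0.0279657 m³
In gal: 0.0279657 / 0.00378541 = 7.38776 gal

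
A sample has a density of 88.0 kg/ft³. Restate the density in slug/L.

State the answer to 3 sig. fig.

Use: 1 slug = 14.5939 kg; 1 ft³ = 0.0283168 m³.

0.213 slug/L

88.0 kg/ft³ ÷ 0.0283168 m³/ft³ = 3107.7 kg/m³
3107.7 kg/m³ ÷ 14.5939 kg/slug × 0.001 m³/L = 0.212945 slug/L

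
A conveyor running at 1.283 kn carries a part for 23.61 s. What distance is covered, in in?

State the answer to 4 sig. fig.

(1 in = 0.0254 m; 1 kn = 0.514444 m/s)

613.5 in

1.283 kn × 0.514444 → 0.660032 m/s
d = v × t = 0.660032 m/s × 23.61 s = 15.5834 m
15.5834 m ÷ (0.0254 m/in) = 613.52 in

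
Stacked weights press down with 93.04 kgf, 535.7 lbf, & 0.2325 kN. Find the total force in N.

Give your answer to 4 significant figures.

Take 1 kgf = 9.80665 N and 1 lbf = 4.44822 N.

3528 N

93.04 kgf × 9.80665 = 912.411 N
535.7 lbf × 4.44822 = 2382.91 N
0.2325 kN × 1000 = 232.5 N
Total: 912.411 + 2382.91 + 232.5 = 3527.82 N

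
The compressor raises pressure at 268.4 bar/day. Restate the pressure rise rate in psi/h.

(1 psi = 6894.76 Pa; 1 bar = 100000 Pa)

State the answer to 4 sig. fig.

162.2 psi/h

268.4 bar/day × 100000 Pa/bar ÷ 86400 s/day = 310.648 Pa/s
310.648 Pa/s ÷ 6894.76 Pa/psi × 3600 s/h = 162.2 psi/h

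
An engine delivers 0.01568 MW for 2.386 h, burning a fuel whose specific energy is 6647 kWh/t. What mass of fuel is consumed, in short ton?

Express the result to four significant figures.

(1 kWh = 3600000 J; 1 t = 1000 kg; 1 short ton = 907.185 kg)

0.006204 short ton

0.01568 MW → 15680 W
2.386 h → 8589.6 s
E = P × t = 15680 × 8589.6 = 1.34685×10⁸ J
6647 kWh/t → 2.39292×10⁷ J/kg
m = E / e_s = 1.34685×10⁸ / 2.39292×10⁷ = 5.62848 kg
In short ton: 5.62848 / 907.185 = 0.00620434 short ton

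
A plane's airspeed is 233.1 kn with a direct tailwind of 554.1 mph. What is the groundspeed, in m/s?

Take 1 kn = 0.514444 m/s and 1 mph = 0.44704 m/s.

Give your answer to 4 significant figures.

367.6 m/s

233.1 kn × 0.514444 = 119.917 m/s
554.1 mph × 0.44704 = 247.705 m/s
Total: 119.917 + 247.705 = 367.622 m/s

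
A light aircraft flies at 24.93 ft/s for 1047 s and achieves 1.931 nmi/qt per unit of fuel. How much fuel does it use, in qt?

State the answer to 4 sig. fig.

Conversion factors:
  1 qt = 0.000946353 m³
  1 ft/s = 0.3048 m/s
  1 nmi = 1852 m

24.93 ft/s → 7.59866 m/s
d = v × t = 7.59866 × 1047 = 7955.8 m
1.931 nmi/qt → 3.77894×10⁶ m/m³
V = d / (distance per unit fuel) = 7955.8 / 3.77894×10⁶ = 0.0021053 m³
In qt: 0.0021053 / 0.000946353 = 2.22465 qt

2.225 qt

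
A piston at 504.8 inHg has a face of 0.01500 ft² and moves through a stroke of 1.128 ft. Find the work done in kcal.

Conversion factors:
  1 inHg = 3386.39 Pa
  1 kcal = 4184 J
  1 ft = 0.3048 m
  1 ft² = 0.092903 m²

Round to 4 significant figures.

504.8 inHg → 1.70945×10⁶ Pa
0.01500 ft² → 0.00139354 m²
F = P × A = 1.70945×10⁶ × 0.00139354 = 2382.19 N
1.128 ft → 0.343814 m
W = F × d = 2382.19 × 0.343814 = 819.03 J
In kcal: 819.03 / 4184 = 0.195753 kcal

0.1958 kcal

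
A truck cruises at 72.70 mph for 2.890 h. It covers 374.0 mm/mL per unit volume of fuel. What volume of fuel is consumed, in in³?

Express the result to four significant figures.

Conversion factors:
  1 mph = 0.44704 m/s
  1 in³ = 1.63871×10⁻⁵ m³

72.70 mph → 32.4998 m/s
2.890 h → 10404 s
d = v × t = 32.4998 × 10404 = 338128 m
374.0 mm/mL → 374000 m/m³
V = d / (distance per unit fuel) = 338128 / 374000 = 0.904086 m³
In in³: 0.904086 / 1.63871×10⁻⁵ = 55170.6 in³

5.517×10⁴ in³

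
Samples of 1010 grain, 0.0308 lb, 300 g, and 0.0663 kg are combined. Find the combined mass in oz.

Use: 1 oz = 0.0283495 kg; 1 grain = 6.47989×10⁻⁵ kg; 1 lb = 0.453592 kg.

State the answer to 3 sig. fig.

15.7 oz

1010 grain × 6.47989×10⁻⁵ = 0.0654469 kg
0.0308 lb × 0.453592 = 0.0139706 kg
300 g × 0.001 = 0.3 kg
0.0663 kg (already kg)
Sum: 0.0654469 + 0.0139706 + 0.3 + 0.0663 = 0.445718 kg
In oz: 0.445718 / 0.0283495 = 15.7223 oz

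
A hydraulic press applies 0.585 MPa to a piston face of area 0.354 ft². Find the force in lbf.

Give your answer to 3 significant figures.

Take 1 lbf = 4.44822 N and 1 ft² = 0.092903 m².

4330 lbf

0.585 MPa × 1000000 = 585000 Pa
0.354 ft² × 0.092903 = 0.0328877 m²
F = P × A = 585000 Pa × 0.0328877 m² = 19239.3 N
19239.3 N ÷ (4.44822 N/lbf) = 4325.17 lbf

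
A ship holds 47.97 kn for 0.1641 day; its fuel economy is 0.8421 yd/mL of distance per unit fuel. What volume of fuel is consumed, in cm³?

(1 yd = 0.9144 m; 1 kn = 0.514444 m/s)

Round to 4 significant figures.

47.97 kn → 24.6779 m/s
0.1641 day → 14178.2 s
d = v × t = 24.6779 × 14178.2 = 349888 m
0.8421 yd/mL → 770016 m/m³
V = d / (distance per unit fuel) = 349888 / 770016 = 0.454391 m³
In cm³: 0.454391 / 10⁻⁶ = 454391 cm³

4.544×10⁵ cm³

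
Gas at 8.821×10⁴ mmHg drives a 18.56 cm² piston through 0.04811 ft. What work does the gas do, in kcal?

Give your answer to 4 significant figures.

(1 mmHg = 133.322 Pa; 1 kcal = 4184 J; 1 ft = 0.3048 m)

8.821×10⁴ mmHg → 1.17603×10⁷ Pa
18.56 cm² → 0.001856 m²
F = P × A = 1.17603×10⁷ × 0.001856 = 21827.1 N
0.04811 ft → 0.0146639 m
W = F × d = 21827.1 × 0.0146639 = 320.07 J
In kcal: 320.07 / 4184 = 0.0764986 kcal

0.07650 kcal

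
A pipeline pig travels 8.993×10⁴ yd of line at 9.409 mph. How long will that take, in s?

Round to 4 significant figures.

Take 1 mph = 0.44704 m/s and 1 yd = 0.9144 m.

8.993×10⁴ yd × 0.9144 = 82232 m
9.409 mph × 0.44704 = 4.2062 m/s
t = d / v = 82232 m / 4.2062 m/s = 19550.2 s

1.955×10⁴ s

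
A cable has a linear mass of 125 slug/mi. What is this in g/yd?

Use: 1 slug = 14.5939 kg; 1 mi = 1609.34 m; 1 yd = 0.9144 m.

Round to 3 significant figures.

125 slug/mi × 14.5939 kg/slug ÷ 1609.34 m/mi = 1.13353 kg/m
1.13353 kg/m ÷ 0.001 kg/g × 0.9144 m/yd = 1036.5 g/yd

1040 g/yd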